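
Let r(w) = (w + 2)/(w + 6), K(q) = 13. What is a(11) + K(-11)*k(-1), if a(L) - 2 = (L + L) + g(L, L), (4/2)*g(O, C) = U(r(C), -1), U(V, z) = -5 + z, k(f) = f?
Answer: 8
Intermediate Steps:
r(w) = (2 + w)/(6 + w)
g(O, C) = -3 (g(O, C) = (-5 - 1)/2 = (½)*(-6) = -3)
a(L) = -1 + 2*L (a(L) = 2 + ((L + L) - 3) = 2 + (2*L - 3) = 2 + (-3 + 2*L) = -1 + 2*L)
a(11) + K(-11)*k(-1) = (-1 + 2*11) + 13*(-1) = (-1 + 22) - 13 = 21 - 13 = 8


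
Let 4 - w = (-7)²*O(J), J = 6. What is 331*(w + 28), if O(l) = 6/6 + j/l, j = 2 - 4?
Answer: -662/3 ≈ -220.67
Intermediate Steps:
j = -2
O(l) = 1 - 2/l (O(l) = 6/6 - 2/l = 6*(⅙) - 2/l = 1 - 2/l)
w = -86/3 (w = 4 - (-7)²*(-2 + 6)/6 = 4 - 49*(⅙)*4 = 4 - 49*2/3 = 4 - 1*98/3 = 4 - 98/3 = -86/3 ≈ -28.667)
331*(w + 28) = 331*(-86/3 + 28) = 331*(-⅔) = -662/3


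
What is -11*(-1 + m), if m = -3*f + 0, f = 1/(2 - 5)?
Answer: 0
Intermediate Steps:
f = -⅓ (f = 1/(-3) = -⅓ ≈ -0.33333)
m = 1 (m = -3*(-⅓) + 0 = 1 + 0 = 1)
-11*(-1 + m) = -11*(-1 + 1) = -11*0 = 0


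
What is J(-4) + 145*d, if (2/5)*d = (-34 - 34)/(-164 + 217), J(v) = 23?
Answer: -23431/53 ≈ -442.09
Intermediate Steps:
d = -170/53 (d = 5*((-34 - 34)/(-164 + 217))/2 = 5*(-68/53)/2 = 5*(-68*1/53)/2 = (5/2)*(-68/53) = -170/53 ≈ -3.2075)
J(-4) + 145*d = 23 + 145*(-170/53) = 23 - 24650/53 = -23431/53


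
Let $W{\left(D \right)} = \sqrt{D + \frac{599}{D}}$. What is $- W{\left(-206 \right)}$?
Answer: $- \frac{i \sqrt{8865210}}{206} \approx - 14.454 i$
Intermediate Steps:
$- W{\left(-206 \right)} = - \sqrt{-206 + \frac{599}{-206}} = - \sqrt{-206 + 599 \left(- \frac{1}{206}\right)} = - \sqrt{-206 - \frac{599}{206}} = - \sqrt{- \frac{43035}{206}} = - \frac{i \sqrt{8865210}}{206}$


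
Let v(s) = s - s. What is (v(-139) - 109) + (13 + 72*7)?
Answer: 408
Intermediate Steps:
v(s) = 0
(v(-139) - 109) + (13 + 72*7) = (0 - 109) + (13 + 72*7) = -109 + (13 + 504) = -109 + 517 = 408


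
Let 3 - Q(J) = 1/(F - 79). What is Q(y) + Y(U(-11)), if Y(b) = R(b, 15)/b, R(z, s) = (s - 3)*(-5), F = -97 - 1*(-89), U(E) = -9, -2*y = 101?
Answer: 842/87 ≈ 9.6782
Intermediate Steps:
y = -101/2 (y = -1/2*101 = -101/2 ≈ -50.500)
F = -8 (F = -97 + 89 = -8)
R(z, s) = 15 - 5*s (R(z, s) = (-3 + s)*(-5) = 15 - 5*s)
Q(J) = 262/87 (Q(J) = 3 - 1/(-8 - 79) = 3 - 1/(-87) = 3 - 1*(-1/87) = 3 + 1/87 = 262/87)
Y(b) = -60/b (Y(b) = (15 - 5*15)/b = (15 - 75)/b = -60/b)
Q(y) + Y(U(-11)) = 262/87 - 60/(-9) = 262/87 - 60*(-1/9) = 262/87 + 20/3 = 842/87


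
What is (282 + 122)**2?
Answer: 163216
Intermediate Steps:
(282 + 122)**2 = 404**2 = 163216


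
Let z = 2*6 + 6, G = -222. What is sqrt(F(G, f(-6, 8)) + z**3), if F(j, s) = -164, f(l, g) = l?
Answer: 2*sqrt(1417) ≈ 75.286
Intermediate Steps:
z = 18 (z = 12 + 6 = 18)
sqrt(F(G, f(-6, 8)) + z**3) = sqrt(-164 + 18**3) = sqrt(-164 + 5832) = sqrt(5668) = 2*sqrt(1417)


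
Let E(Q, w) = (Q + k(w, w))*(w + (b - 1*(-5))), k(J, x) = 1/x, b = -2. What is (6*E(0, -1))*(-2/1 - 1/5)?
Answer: 132/5 ≈ 26.400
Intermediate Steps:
k(J, x) = 1/x
E(Q, w) = (3 + w)*(Q + 1/w) (E(Q, w) = (Q + 1/w)*(w + (-2 - 1*(-5))) = (Q + 1/w)*(w + (-2 + 5)) = (Q + 1/w)*(w + 3) = (Q + 1/w)*(3 + w) = (3 + w)*(Q + 1/w))
(6*E(0, -1))*(-2/1 - 1/5) = (6*(1 + 3*0 + 3/(-1) + 0*(-1)))*(-2/1 - 1/5) = (6*(1 + 0 + 3*(-1) + 0))*(-2*1 - 1*⅕) = (6*(1 + 0 - 3 + 0))*(-2 - ⅕) = (6*(-2))*(-11/5) = -12*(-11/5) = 132/5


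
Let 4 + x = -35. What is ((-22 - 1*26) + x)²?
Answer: 7569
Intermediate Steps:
x = -39 (x = -4 - 35 = -39)
((-22 - 1*26) + x)² = ((-22 - 1*26) - 39)² = ((-22 - 26) - 39)² = (-48 - 39)² = (-87)² = 7569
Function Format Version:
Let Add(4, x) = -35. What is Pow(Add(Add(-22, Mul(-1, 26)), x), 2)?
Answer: 7569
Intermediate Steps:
x = -39 (x = Add(-4, -35) = -39)
Pow(Add(Add(-22, Mul(-1, 26)), x), 2) = Pow(Add(Add(-22, Mul(-1, 26)), -39), 2) = Pow(Add(Add(-22, -26), -39), 2) = Pow(Add(-48, -39), 2) = Pow(-87, 2) = 7569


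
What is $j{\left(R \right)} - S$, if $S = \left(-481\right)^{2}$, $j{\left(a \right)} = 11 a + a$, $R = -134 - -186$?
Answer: $-230737$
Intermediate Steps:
$R = 52$ ($R = -134 + 186 = 52$)
$j{\left(a \right)} = 12 a$
$S = 231361$
$j{\left(R \right)} - S = 12 \cdot 52 - 231361 = 624 - 231361 = -230737$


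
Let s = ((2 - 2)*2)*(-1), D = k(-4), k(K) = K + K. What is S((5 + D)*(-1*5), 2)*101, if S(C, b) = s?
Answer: 0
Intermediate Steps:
k(K) = 2*K
D = -8 (D = 2*(-4) = -8)
s = 0 (s = (0*2)*(-1) = 0*(-1) = 0)
S(C, b) = 0
S((5 + D)*(-1*5), 2)*101 = 0*101 = 0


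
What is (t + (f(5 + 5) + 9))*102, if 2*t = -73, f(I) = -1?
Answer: -2907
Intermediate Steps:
t = -73/2 (t = (½)*(-73) = -73/2 ≈ -36.500)
(t + (f(5 + 5) + 9))*102 = (-73/2 + (-1 + 9))*102 = (-73/2 + 8)*102 = -57/2*102 = -2907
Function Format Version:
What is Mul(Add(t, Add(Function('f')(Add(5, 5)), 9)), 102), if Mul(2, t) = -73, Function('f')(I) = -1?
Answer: -2907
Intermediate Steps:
t = Rational(-73, 2) (t = Mul(Rational(1, 2), -73) = Rational(-73, 2) ≈ -36.500)
Mul(Add(t, Add(Function('f')(Add(5, 5)), 9)), 102) = Mul(Add(Rational(-73, 2), Add(-1, 9)), 102) = Mul(Add(Rational(-73, 2), 8), 102) = Mul(Rational(-57, 2), 102) = -2907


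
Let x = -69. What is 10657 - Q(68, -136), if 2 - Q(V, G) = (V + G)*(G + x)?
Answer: 24595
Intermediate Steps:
Q(V, G) = 2 - (-69 + G)*(G + V) (Q(V, G) = 2 - (V + G)*(G - 69) = 2 - (G + V)*(-69 + G) = 2 - (-69 + G)*(G + V))
10657 - Q(68, -136) = 10657 - (2 - 1*(-136)² + 69*(-136) + 69*68 - 1*(-136)*68) = 10657 - (2 - 1*18496 - 9384 + 4692 + 9248) = 10657 - (2 - 18496 - 9384 + 4692 + 9248) = 10657 - 1*(-13938) = 10657 + 13938 = 24595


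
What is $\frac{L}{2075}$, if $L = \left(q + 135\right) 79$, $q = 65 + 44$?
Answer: $\frac{19276}{2075} \approx 9.2896$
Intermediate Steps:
$q = 109$
$L = 19276$ ($L = \left(109 + 135\right) 79 = 244 \cdot 79 = 19276$)
$\frac{L}{2075} = \frac{19276}{2075}$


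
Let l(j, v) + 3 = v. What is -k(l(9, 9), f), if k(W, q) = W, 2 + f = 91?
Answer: -6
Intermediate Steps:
f = 89 (f = -2 + 91 = 89)
l(j, v) = -3 + v
-k(l(9, 9), f) = -(-3 + 9) = -1*6 = -6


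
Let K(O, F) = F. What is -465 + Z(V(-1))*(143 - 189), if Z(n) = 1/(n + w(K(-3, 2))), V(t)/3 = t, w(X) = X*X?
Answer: -511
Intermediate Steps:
w(X) = X**2
V(t) = 3*t
Z(n) = 1/(4 + n) (Z(n) = 1/(n + 2**2) = 1/(n + 4) = 1/(4 + n))
-465 + Z(V(-1))*(143 - 189) = -465 + (143 - 189)/(4 + 3*(-1)) = -465 - 46/(4 - 3) = -465 - 46/1 = -465 + 1*(-46) = -465 - 46 = -511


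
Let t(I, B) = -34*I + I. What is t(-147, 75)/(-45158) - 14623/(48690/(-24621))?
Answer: 1354844061277/183228585 ≈ 7394.3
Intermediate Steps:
t(I, B) = -33*I
t(-147, 75)/(-45158) - 14623/(48690/(-24621)) = -33*(-147)/(-45158) - 14623/(48690/(-24621)) = 4851*(-1/45158) - 14623/(48690*(-1/24621)) = -4851/45158 - 14623/(-16230/8207) = -4851/45158 - 14623*(-8207/16230) = -4851/45158 + 120010961/16230 = 1354844061277/183228585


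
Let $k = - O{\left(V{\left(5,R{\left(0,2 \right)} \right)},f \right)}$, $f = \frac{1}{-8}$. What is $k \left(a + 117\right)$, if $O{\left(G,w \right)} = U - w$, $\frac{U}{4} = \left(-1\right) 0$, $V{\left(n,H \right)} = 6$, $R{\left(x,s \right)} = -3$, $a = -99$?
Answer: $- \frac{9}{4} \approx -2.25$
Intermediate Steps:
$U = 0$ ($U = 4 \left(\left(-1\right) 0\right) = 4 \cdot 0 = 0$)
$f = - \frac{1}{8} \approx -0.125$
$O{\left(G,w \right)} = - w$ ($O{\left(G,w \right)} = 0 - w = - w$)
$k = - \frac{1}{8}$ ($k = - \frac{\left(-1\right) \left(-1\right)}{8} = \left(-1\right) \frac{1}{8} = - \frac{1}{8} \approx -0.125$)
$k \left(a + 117\right) = - \frac{-99 + 117}{8} = \left(- \frac{1}{8}\right) 18 = - \frac{9}{4}$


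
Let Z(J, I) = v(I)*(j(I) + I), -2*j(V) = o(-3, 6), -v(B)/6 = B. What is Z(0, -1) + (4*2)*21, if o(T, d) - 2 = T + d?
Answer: 147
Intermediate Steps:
o(T, d) = 2 + T + d (o(T, d) = 2 + (T + d) = 2 + T + d)
v(B) = -6*B
j(V) = -5/2 (j(V) = -(2 - 3 + 6)/2 = -½*5 = -5/2)
Z(J, I) = -6*I*(-5/2 + I) (Z(J, I) = (-6*I)*(-5/2 + I) = -6*I*(-5/2 + I))
Z(0, -1) + (4*2)*21 = 3*(-1)*(5 - 2*(-1)) + (4*2)*21 = 3*(-1)*(5 + 2) + 8*21 = 3*(-1)*7 + 168 = -21 + 168 = 147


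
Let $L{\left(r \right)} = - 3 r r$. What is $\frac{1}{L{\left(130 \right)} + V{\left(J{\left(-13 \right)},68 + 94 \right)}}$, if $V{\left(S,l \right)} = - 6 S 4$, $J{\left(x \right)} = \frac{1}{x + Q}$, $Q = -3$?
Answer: $- \frac{2}{101397} \approx -1.9724 \cdot 10^{-5}$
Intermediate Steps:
$J{\left(x \right)} = \frac{1}{-3 + x}$ ($J{\left(x \right)} = \frac{1}{x - 3} = \frac{1}{-3 + x}$)
$L{\left(r \right)} = - 3 r^{2}$
$V{\left(S,l \right)} = - 24 S$
$\frac{1}{L{\left(130 \right)} + V{\left(J{\left(-13 \right)},68 + 94 \right)}} = \frac{1}{- 3 \cdot 130^{2} - \frac{24}{-3 - 13}} = \frac{1}{\left(-3\right) 16900 - \frac{24}{-16}} = \frac{1}{-50700 - - \frac{3}{2}} = \frac{1}{-50700 + \frac{3}{2}} = \frac{1}{- \frac{101397}{2}} = - \frac{2}{101397}$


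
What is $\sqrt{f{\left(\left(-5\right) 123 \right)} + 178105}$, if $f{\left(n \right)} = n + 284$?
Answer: $\sqrt{177774} \approx 421.63$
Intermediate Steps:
$f{\left(n \right)} = 284 + n$
$\sqrt{f{\left(\left(-5\right) 123 \right)} + 178105} = \sqrt{\left(284 - 615\right) + 178105} = \sqrt{-331 + 178105} = \sqrt{177774}$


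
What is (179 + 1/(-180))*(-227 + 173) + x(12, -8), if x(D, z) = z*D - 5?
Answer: -97667/10 ≈ -9766.7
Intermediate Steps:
x(D, z) = -5 + D*z (x(D, z) = D*z - 5 = -5 + D*z)
(179 + 1/(-180))*(-227 + 173) + x(12, -8) = (179 + 1/(-180))*(-227 + 173) + (-5 + 12*(-8)) = (179 - 1/180)*(-54) + (-5 - 96) = (32219/180)*(-54) - 101 = -96657/10 - 101 = -97667/10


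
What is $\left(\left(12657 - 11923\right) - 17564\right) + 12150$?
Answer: $-4680$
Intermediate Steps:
$\left(\left(12657 - 11923\right) - 17564\right) + 12150 = \left(734 - 17564\right) + 12150 = -16830 + 12150 = -4680$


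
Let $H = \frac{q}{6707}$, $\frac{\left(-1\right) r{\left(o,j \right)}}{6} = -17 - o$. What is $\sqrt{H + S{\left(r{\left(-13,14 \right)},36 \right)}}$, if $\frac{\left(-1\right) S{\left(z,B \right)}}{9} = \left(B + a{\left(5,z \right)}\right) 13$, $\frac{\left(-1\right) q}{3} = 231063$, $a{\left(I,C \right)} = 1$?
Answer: $\frac{12 i \sqrt{1384613201}}{6707} \approx 66.576 i$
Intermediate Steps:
$q = -693189$ ($q = \left(-3\right) 231063 = -693189$)
$r{\left(o,j \right)} = 102 + 6 o$ ($r{\left(o,j \right)} = - 6 \left(-17 - o\right) = 102 + 6 o$)
$S{\left(z,B \right)} = -117 - 117 B$ ($S{\left(z,B \right)} = - 9 \left(B + 1\right) 13 = - 9 \left(1 + B\right) 13 = - 9 \left(13 + 13 B\right) = -117 - 117 B$)
$H = - \frac{693189}{6707} \approx -103.35$
$\sqrt{H + S{\left(r{\left(-13,14 \right)},36 \right)}} = \sqrt{- \frac{693189}{6707} - 4329} = \sqrt{- \frac{29727792}{6707}} = \frac{12 i \sqrt{1384613201}}{6707}$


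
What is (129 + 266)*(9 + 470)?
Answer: 189205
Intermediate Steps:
(129 + 266)*(9 + 470) = 395*479 = 189205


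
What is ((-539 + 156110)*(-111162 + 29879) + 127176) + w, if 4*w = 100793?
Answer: -50580500875/4 ≈ -1.2645e+10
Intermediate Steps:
w = 100793/4 (w = (1/4)*100793 = 100793/4 ≈ 25198.)
((-539 + 156110)*(-111162 + 29879) + 127176) + w = ((-539 + 156110)*(-111162 + 29879) + 127176) + 100793/4 = (155571*(-81283) + 127176) + 100793/4 = (-12645277593 + 127176) + 100793/4 = -12645150417 + 100793/4 = -50580500875/4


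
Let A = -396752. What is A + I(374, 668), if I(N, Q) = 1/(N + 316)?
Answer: -273758879/690 ≈ -3.9675e+5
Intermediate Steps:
I(N, Q) = 1/(316 + N)
A + I(374, 668) = -396752 + 1/(316 + 374) = -396752 + 1/690 = -273758879/690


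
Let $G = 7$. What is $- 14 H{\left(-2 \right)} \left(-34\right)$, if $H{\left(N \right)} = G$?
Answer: $3332$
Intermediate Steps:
$H{\left(N \right)} = 7$
$- 14 H{\left(-2 \right)} \left(-34\right) = \left(-14\right) 7 \left(-34\right) = \left(-98\right) \left(-34\right) = 3332$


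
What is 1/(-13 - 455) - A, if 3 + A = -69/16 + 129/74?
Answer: 385601/69264 ≈ 5.5671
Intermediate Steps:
A = -3297/592 (A = -3 + (-69/16 + 129/74) = -3 - 1521/592 = -3297/592 ≈ -5.5693)
1/(-13 - 455) - A = 1/(-13 - 455) - 1*(-3297/592) = 1/(-468) + 3297/592 = -1/468 + 3297/592 = 385601/69264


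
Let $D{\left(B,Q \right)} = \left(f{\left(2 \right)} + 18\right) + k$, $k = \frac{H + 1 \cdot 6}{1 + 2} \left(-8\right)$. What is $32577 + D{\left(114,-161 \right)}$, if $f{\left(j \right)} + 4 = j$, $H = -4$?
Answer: $\frac{97763}{3} \approx 32588.0$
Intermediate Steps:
$f{\left(j \right)} = -4 + j$
$k = - \frac{16}{3}$ ($k = \frac{-4 + 1 \cdot 6}{1 + 2} \left(-8\right) = \frac{-4 + 6}{3} \left(-8\right) = 2 \cdot \frac{1}{3} \left(-8\right) = \frac{2}{3} \left(-8\right) = - \frac{16}{3} \approx -5.3333$)
$D{\left(B,Q \right)} = \frac{32}{3}$ ($D{\left(B,Q \right)} = \left(\left(-4 + 2\right) + 18\right) - \frac{16}{3} = \left(-2 + 18\right) - \frac{16}{3} = 16 - \frac{16}{3} = \frac{32}{3}$)
$32577 + D{\left(114,-161 \right)} = 32577 + \frac{32}{3} = \frac{97763}{3}$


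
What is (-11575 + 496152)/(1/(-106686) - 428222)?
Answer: -51697581822/45685292293 ≈ -1.1316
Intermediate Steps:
(-11575 + 496152)/(1/(-106686) - 428222) = 484577/(-1/106686 - 428222) = 484577/(-45685292293/106686) = 484577*(-106686/45685292293) = -51697581822/45685292293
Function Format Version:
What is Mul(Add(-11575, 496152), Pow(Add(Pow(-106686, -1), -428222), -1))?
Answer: Rational(-51697581822, 45685292293) ≈ -1.1316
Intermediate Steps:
Mul(Add(-11575, 496152), Pow(Add(Pow(-106686, -1), -428222), -1)) = Mul(484577, Pow(Add(Rational(-1, 106686), -428222), -1)) = Mul(484577, Pow(Rational(-45685292293, 106686), -1)) = Mul(484577, Rational(-106686, 45685292293)) = Rational(-51697581822, 45685292293)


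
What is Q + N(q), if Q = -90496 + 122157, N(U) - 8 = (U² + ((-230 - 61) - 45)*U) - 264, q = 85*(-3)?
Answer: 182110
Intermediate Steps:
q = -255
N(U) = -256 + U² - 336*U (N(U) = 8 + ((U² + ((-230 - 61) - 45)*U) - 264) = 8 + ((U² + (-291 - 45)*U) - 264) = 8 + ((U² - 336*U) - 264) = 8 + (-264 + U² - 336*U) = -256 + U² - 336*U)
Q = 31661
Q + N(q) = 31661 + (-256 + (-255)² - 336*(-255)) = 31661 + (-256 + 65025 + 85680) = 31661 + 150449 = 182110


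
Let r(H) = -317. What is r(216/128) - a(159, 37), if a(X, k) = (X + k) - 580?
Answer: 67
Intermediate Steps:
a(X, k) = -580 + X + k
r(216/128) - a(159, 37) = -317 - (-580 + 159 + 37) = -317 - 1*(-384) = -317 + 384 = 67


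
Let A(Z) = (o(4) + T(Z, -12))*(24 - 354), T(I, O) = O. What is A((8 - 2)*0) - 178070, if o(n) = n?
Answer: -175430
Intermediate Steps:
A(Z) = 2640 (A(Z) = (4 - 12)*(24 - 354) = -8*(-330) = 2640)
A((8 - 2)*0) - 178070 = 2640 - 178070 = -175430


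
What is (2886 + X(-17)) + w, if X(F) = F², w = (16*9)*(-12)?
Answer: 1447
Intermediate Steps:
w = -1728 (w = 144*(-12) = -1728)
(2886 + X(-17)) + w = (2886 + (-17)²) - 1728 = (2886 + 289) - 1728 = 3175 - 1728 = 1447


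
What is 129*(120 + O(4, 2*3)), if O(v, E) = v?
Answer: 15996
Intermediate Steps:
129*(120 + O(4, 2*3)) = 129*(120 + 4) = 129*124 = 15996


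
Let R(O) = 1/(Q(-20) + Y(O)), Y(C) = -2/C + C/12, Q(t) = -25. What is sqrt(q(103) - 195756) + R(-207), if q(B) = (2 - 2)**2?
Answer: -828/34975 + 2*I*sqrt(48939) ≈ -0.023674 + 442.44*I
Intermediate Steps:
q(B) = 0 (q(B) = 0**2 = 0)
Y(C) = -2/C + C/12 (Y(C) = -2/C + C*(1/12) = -2/C + C/12)
R(O) = 1/(-25 - 2/O + O/12) (R(O) = 1/(-25 + (-2/O + O/12)) = 1/(-25 - 2/O + O/12))
sqrt(q(103) - 195756) + R(-207) = sqrt(0 - 195756) - 12*(-207)/(24 - 1*(-207)*(-300 - 207)) = sqrt(-195756) - 12*(-207)/(24 - 1*(-207)*(-507)) = 2*I*sqrt(48939) - 12*(-207)/(24 - 104949) = 2*I*sqrt(48939) - 12*(-207)/(-104925) = 2*I*sqrt(48939) - 12*(-207)*(-1/104925) = 2*I*sqrt(48939) - 828/34975 = -828/34975 + 2*I*sqrt(48939)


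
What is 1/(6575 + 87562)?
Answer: 1/94137 ≈ 1.0623e-5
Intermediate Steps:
1/(6575 + 87562) = 1/94137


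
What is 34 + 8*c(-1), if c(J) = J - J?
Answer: 34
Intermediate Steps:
c(J) = 0
34 + 8*c(-1) = 34 + 8*0 = 34 + 0 = 34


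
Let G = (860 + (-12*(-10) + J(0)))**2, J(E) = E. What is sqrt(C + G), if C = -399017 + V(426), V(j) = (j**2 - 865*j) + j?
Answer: sqrt(374795) ≈ 612.21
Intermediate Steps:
V(j) = j**2 - 864*j
C = -585605 (C = -399017 + 426*(-864 + 426) = -399017 + 426*(-438) = -399017 - 186588 = -585605)
G = 960400 (G = (860 + (-12*(-10) + 0))**2 = (860 + (120 + 0))**2 = (860 + 120)**2 = 980**2 = 960400)
sqrt(C + G) = sqrt(-585605 + 960400) = sqrt(374795)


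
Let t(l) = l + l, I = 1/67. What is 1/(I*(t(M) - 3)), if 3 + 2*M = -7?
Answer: -67/13 ≈ -5.1538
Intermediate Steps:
M = -5 (M = -3/2 + (1/2)*(-7) = -3/2 - 7/2 = -5)
I = 1/67 ≈ 0.014925
t(l) = 2*l
1/(I*(t(M) - 3)) = 1/((2*(-5) - 3)/67) = 1/((-10 - 3)/67) = 1/((1/67)*(-13)) = 1/(-13/67) = -67/13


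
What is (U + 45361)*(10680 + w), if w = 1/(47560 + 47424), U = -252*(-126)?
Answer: 78225672807673/94984 ≈ 8.2357e+8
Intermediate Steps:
U = 31752
w = 1/94984 ≈ 1.0528e-5
(U + 45361)*(10680 + w) = (31752 + 45361)*(10680 + 1/94984) = 77113*(1014429121/94984) = 78225672807673/94984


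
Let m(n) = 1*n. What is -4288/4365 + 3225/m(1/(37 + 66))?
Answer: 1449939587/4365 ≈ 3.3217e+5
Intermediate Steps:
m(n) = n
-4288/4365 + 3225/m(1/(37 + 66)) = -4288/4365 + 3225/(1/(37 + 66)) = -4288*1/4365 + 3225/(1/103) = -4288/4365 + 3225/(1/103) = -4288/4365 + 3225*103 = -4288/4365 + 332175 = 1449939587/4365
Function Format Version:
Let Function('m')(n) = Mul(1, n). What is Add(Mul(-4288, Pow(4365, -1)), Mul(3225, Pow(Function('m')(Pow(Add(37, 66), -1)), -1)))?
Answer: Rational(1449939587, 4365) ≈ 3.3217e+5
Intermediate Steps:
Function('m')(n) = n
Add(Mul(-4288, Pow(4365, -1)), Mul(3225, Pow(Function('m')(Pow(Add(37, 66), -1)), -1))) = Add(Mul(-4288, Pow(4365, -1)), Mul(3225, Pow(Pow(Add(37, 66), -1), -1))) = Add(Mul(-4288, Rational(1, 4365)), Mul(3225, Pow(Pow(103, -1), -1))) = Add(Rational(-4288, 4365), Mul(3225, Pow(Rational(1, 103), -1))) = Add(Rational(-4288, 4365), Mul(3225, 103)) = Add(Rational(-4288, 4365), 332175) = Rational(1449939587, 4365)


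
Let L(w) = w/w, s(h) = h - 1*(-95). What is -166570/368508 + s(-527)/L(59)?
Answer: -79681013/184254 ≈ -432.45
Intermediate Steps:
s(h) = 95 + h (s(h) = h + 95 = 95 + h)
L(w) = 1
-166570/368508 + s(-527)/L(59) = -166570/368508 + (95 - 527)/1 = -166570*1/368508 - 432*1 = -83285/184254 - 432 = -79681013/184254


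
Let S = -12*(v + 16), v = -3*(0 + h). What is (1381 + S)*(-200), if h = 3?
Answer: -259400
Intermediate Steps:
v = -9 (v = -3*(0 + 3) = -3*3 = -9)
S = -84 (S = -12*(-9 + 16) = -12*7 = -84)
(1381 + S)*(-200) = (1381 - 84)*(-200) = 1297*(-200) = -259400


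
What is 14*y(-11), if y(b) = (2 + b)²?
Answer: 1134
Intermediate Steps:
14*y(-11) = 14*(2 - 11)² = 14*(-9)² = 14*81 = 1134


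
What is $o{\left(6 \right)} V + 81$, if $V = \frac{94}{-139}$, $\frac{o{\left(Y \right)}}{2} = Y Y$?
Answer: $\frac{4491}{139} \approx 32.309$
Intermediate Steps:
$o{\left(Y \right)} = 2 Y^{2}$ ($o{\left(Y \right)} = 2 Y Y = 2 Y^{2}$)
$V = - \frac{94}{139}$ ($V = 94 \left(- \frac{1}{139}\right) = - \frac{94}{139} \approx -0.67626$)
$o{\left(6 \right)} V + 81 = 2 \cdot 6^{2} \left(- \frac{94}{139}\right) + 81 = 2 \cdot 36 \left(- \frac{94}{139}\right) + 81 = 72 \left(- \frac{94}{139}\right) + 81 = - \frac{6768}{139} + 81 = \frac{4491}{139}$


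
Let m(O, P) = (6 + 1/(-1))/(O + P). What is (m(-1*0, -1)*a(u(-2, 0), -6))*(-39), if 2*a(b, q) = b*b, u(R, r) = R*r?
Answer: 0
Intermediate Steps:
a(b, q) = b²/2 (a(b, q) = (b*b)/2 = b²/2)
m(O, P) = 5/(O + P) (m(O, P) = (6 - 1)/(O + P) = 5/(O + P))
(m(-1*0, -1)*a(u(-2, 0), -6))*(-39) = ((5/(-1*0 - 1))*((-2*0)²/2))*(-39) = ((5/(0 - 1))*((½)*0²))*(-39) = ((5/(-1))*((½)*0))*(-39) = ((5*(-1))*0)*(-39) = -5*0*(-39) = 0*(-39) = 0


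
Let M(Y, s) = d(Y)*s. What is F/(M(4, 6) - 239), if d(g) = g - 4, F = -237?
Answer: 237/239 ≈ 0.99163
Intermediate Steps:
d(g) = -4 + g
M(Y, s) = s*(-4 + Y) (M(Y, s) = (-4 + Y)*s = s*(-4 + Y))
F/(M(4, 6) - 239) = -237/(6*(-4 + 4) - 239) = -237/(6*0 - 239) = -237/(0 - 239) = -237/(-239) = -1/239*(-237) = 237/239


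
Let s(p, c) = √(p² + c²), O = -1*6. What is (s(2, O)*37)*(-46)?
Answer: -3404*√10 ≈ -10764.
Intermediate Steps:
O = -6
s(p, c) = √(c² + p²)
(s(2, O)*37)*(-46) = (√((-6)² + 2²)*37)*(-46) = (√(36 + 4)*37)*(-46) = (√40*37)*(-46) = ((2*√10)*37)*(-46) = (74*√10)*(-46) = -3404*√10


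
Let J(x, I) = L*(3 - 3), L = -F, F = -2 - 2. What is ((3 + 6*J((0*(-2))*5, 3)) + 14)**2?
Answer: 289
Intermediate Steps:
F = -4
L = 4 (L = -1*(-4) = 4)
J(x, I) = 0 (J(x, I) = 4*(3 - 3) = 4*0 = 0)
((3 + 6*J((0*(-2))*5, 3)) + 14)**2 = ((3 + 6*0) + 14)**2 = ((3 + 0) + 14)**2 = (3 + 14)**2 = 17**2 = 289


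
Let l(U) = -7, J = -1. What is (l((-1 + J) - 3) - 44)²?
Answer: 2601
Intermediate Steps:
(l((-1 + J) - 3) - 44)² = (-7 - 44)² = (-51)² = 2601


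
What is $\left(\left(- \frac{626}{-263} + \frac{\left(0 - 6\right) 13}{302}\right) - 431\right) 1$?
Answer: $- \frac{17032034}{39713} \approx -428.88$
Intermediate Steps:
$\left(\left(- \frac{626}{-263} + \frac{\left(0 - 6\right) 13}{302}\right) - 431\right) 1 = \left(\left(\left(-626\right) \left(- \frac{1}{263}\right) + \left(-6\right) 13 \cdot \frac{1}{302}\right) - 431\right) 1 = \left(\left(\frac{626}{263} - \frac{39}{151}\right) - 431\right) 1 = \left(\frac{84269}{39713} - 431\right) 1 = \left(- \frac{17032034}{39713}\right) 1 = - \frac{17032034}{39713}$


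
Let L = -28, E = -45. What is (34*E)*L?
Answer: 42840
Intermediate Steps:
(34*E)*L = (34*(-45))*(-28) = -1530*(-28) = 42840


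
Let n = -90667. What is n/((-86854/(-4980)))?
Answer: -225760830/43427 ≈ -5198.6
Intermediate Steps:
n/((-86854/(-4980))) = -90667/((-86854/(-4980))) = -90667/((-86854*(-1/4980))) = -90667/43427/2490 = -90667*2490/43427 = -225760830/43427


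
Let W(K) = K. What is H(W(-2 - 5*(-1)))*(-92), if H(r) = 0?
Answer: 0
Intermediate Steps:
H(W(-2 - 5*(-1)))*(-92) = 0*(-92) = 0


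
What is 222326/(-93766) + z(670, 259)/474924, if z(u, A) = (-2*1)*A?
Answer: -26409131003/11132930946 ≈ -2.3722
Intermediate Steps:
z(u, A) = -2*A
222326/(-93766) + z(670, 259)/474924 = 222326/(-93766) - 2*259/474924 = 222326*(-1/93766) - 518*1/474924 = -111163/46883 - 259/237462 = -26409131003/11132930946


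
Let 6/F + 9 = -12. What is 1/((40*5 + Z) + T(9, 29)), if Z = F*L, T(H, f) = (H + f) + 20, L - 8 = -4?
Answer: 7/1798 ≈ 0.0038932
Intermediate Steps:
L = 4 (L = 8 - 4 = 4)
F = -2/7 (F = 6/(-9 - 12) = 6/(-21) = 6*(-1/21) = -2/7 ≈ -0.28571)
T(H, f) = 20 + H + f
Z = -8/7 (Z = -2/7*4 = -8/7 ≈ -1.1429)
1/((40*5 + Z) + T(9, 29)) = 1/((40*5 - 8/7) + (20 + 9 + 29)) = 1/((200 - 8/7) + 58) = 1/(1392/7 + 58) = 1/(1798/7) = 7/1798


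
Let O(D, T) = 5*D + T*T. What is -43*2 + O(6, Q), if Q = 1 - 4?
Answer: -47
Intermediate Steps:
Q = -3
O(D, T) = T² + 5*D (O(D, T) = 5*D + T² = T² + 5*D)
-43*2 + O(6, Q) = -43*2 + ((-3)² + 5*6) = -86 + (9 + 30) = -86 + 39 = -47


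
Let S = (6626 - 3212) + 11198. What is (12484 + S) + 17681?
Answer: 44777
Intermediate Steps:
S = 14612 (S = 3414 + 11198 = 14612)
(12484 + S) + 17681 = (12484 + 14612) + 17681 = 27096 + 17681 = 44777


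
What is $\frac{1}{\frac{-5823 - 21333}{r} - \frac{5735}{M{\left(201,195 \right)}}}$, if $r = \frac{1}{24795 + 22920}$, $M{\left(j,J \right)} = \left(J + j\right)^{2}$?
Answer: $- \frac{156816}{203194103054375} \approx -7.7175 \cdot 10^{-10}$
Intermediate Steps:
$r = \frac{1}{47715} \approx 2.0958 \cdot 10^{-5}$
$\frac{1}{\frac{-5823 - 21333}{r} - \frac{5735}{M{\left(201,195 \right)}}} = \frac{1}{\left(-5823 - 21333\right) \frac{1}{\frac{1}{47715}} - \frac{5735}{\left(195 + 201\right)^{2}}} = \frac{1}{\left(-5823 - 21333\right) 47715 - \frac{5735}{396^{2}}} = \frac{1}{\left(-27156\right) 47715 - \frac{5735}{156816}} = \frac{1}{-1295748540 - \frac{5735}{156816}} = \frac{1}{- \frac{203194103054375}{156816}} = - \frac{156816}{203194103054375}$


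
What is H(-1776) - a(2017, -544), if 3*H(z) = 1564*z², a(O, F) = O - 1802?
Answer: 1644376873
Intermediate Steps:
a(O, F) = -1802 + O
H(z) = 1564*z²/3 (H(z) = (1564*z²)/3 = 1564*z²/3)
H(-1776) - a(2017, -544) = (1564/3)*(-1776)² - (-1802 + 2017) = (1564/3)*3154176 - 1*215 = 1644377088 - 215 = 1644376873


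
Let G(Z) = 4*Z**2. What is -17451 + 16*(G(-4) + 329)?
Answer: -11163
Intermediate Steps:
-17451 + 16*(G(-4) + 329) = -17451 + 16*(4*(-4)**2 + 329) = -17451 + 16*(4*16 + 329) = -17451 + 16*(64 + 329) = -17451 + 16*393 = -17451 + 6288 = -11163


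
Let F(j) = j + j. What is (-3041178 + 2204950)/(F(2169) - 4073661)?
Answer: 836228/4069323 ≈ 0.20550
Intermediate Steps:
F(j) = 2*j
(-3041178 + 2204950)/(F(2169) - 4073661) = (-3041178 + 2204950)/(2*2169 - 4073661) = -836228/(4338 - 4073661) = -836228/(-4069323) = -836228*(-1/4069323) = 836228/4069323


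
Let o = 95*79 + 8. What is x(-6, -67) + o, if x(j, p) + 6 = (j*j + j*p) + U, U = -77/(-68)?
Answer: 540337/68 ≈ 7946.1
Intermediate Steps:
U = 77/68 (U = -77*(-1/68) = 77/68 ≈ 1.1324)
x(j, p) = -331/68 + j² + j*p (x(j, p) = -6 + ((j*j + j*p) + 77/68) = -6 + ((j² + j*p) + 77/68) = -6 + (77/68 + j² + j*p) = -331/68 + j² + j*p)
o = 7513 (o = 7505 + 8 = 7513)
x(-6, -67) + o = (-331/68 + (-6)² - 6*(-67)) + 7513 = (-331/68 + 36 + 402) + 7513 = 29453/68 + 7513 = 540337/68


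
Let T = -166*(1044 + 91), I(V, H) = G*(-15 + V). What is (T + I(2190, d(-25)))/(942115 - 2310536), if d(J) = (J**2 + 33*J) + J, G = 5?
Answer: 177535/1368421 ≈ 0.12974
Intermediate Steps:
d(J) = J**2 + 34*J
I(V, H) = -75 + 5*V (I(V, H) = 5*(-15 + V) = -75 + 5*V)
T = -188410 (T = -166*1135 = -188410)
(T + I(2190, d(-25)))/(942115 - 2310536) = (-188410 + (-75 + 5*2190))/(942115 - 2310536) = (-188410 + (-75 + 10950))/(-1368421) = (-188410 + 10875)*(-1/1368421) = -177535*(-1/1368421) = 177535/1368421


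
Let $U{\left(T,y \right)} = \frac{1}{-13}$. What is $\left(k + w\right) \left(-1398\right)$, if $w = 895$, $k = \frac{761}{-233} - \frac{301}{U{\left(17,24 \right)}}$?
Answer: $-6717018$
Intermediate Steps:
$U{\left(T,y \right)} = - \frac{1}{13}$
$k = \frac{910968}{233}$ ($k = \frac{761}{-233} - \frac{301}{- \frac{1}{13}} = 761 \left(- \frac{1}{233}\right) - -3913 = - \frac{761}{233} + 3913 = \frac{910968}{233} \approx 3909.7$)
$\left(k + w\right) \left(-1398\right) = \left(\frac{910968}{233} + 895\right) \left(-1398\right) = \frac{1119503}{233} \left(-1398\right) = -6717018$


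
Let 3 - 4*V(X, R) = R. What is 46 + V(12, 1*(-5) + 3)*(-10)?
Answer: 67/2 ≈ 33.500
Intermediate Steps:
V(X, R) = 3/4 - R/4
46 + V(12, 1*(-5) + 3)*(-10) = 46 + (3/4 - (1*(-5) + 3)/4)*(-10) = 46 + (3/4 - (-5 + 3)/4)*(-10) = 46 + (3/4 - 1/4*(-2))*(-10) = 46 + (3/4 + 1/2)*(-10) = 46 + (5/4)*(-10) = 46 - 25/2 = 67/2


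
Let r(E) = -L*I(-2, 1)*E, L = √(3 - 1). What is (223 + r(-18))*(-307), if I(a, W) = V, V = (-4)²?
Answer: -68461 - 88416*√2 ≈ -1.9350e+5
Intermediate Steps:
V = 16
L = √2 ≈ 1.4142
I(a, W) = 16
r(E) = -16*E*√2 (r(E) = -√2*16*E = -16*√2*E = -16*E*√2)
(223 + r(-18))*(-307) = (223 - 16*(-18)*√2)*(-307) = (223 + 288*√2)*(-307) = -68461 - 88416*√2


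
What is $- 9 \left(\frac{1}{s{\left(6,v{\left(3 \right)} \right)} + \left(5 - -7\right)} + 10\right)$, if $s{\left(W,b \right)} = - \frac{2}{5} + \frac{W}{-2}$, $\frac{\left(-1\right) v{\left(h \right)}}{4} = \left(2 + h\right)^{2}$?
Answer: $- \frac{3915}{43} \approx -91.047$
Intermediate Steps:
$v{\left(h \right)} = - 4 \left(2 + h\right)^{2}$
$s{\left(W,b \right)} = - \frac{2}{5} - \frac{W}{2}$ ($s{\left(W,b \right)} = \left(-2\right) \frac{1}{5} + W \left(- \frac{1}{2}\right) = - \frac{2}{5} - \frac{W}{2}$)
$- 9 \left(\frac{1}{s{\left(6,v{\left(3 \right)} \right)} + \left(5 - -7\right)} + 10\right) = - 9 \left(\frac{1}{\left(- \frac{2}{5} - 3\right) + \left(5 - -7\right)} + 10\right) = - 9 \left(\frac{1}{\left(- \frac{2}{5} - 3\right) + \left(5 + 7\right)} + 10\right) = - 9 \left(\frac{1}{- \frac{17}{5} + 12} + 10\right) = - 9 \left(\frac{1}{\frac{43}{5}} + 10\right) = - 9 \left(\frac{5}{43} + 10\right) = \left(-9\right) \frac{435}{43} = - \frac{3915}{43}$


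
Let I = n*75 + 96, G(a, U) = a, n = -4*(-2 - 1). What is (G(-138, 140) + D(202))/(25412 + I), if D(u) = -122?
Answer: -65/6602 ≈ -0.0098455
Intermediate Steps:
n = 12 (n = -4*(-3) = 12)
I = 996 (I = 12*75 + 96 = 900 + 96 = 996)
(G(-138, 140) + D(202))/(25412 + I) = (-138 - 122)/(25412 + 996) = -260/26408 = -260*1/26408 = -65/6602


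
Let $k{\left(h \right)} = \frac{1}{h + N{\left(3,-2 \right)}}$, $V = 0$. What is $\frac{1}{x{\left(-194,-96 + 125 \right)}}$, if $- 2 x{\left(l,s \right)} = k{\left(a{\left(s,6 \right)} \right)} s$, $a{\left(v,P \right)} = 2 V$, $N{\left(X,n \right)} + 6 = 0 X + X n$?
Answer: $\frac{24}{29} \approx 0.82759$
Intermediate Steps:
$N{\left(X,n \right)} = -6 + X n$ ($N{\left(X,n \right)} = -6 + \left(0 X + X n\right) = -6 + \left(0 + X n\right) = -6 + X n$)
$a{\left(v,P \right)} = 0$ ($a{\left(v,P \right)} = 2 \cdot 0 = 0$)
$k{\left(h \right)} = \frac{1}{-12 + h}$ ($k{\left(h \right)} = \frac{1}{h + \left(-6 + 3 \left(-2\right)\right)} = \frac{1}{h - 12} = \frac{1}{-12 + h}$)
$x{\left(l,s \right)} = \frac{s}{24}$ ($x{\left(l,s \right)} = - \frac{\frac{1}{-12 + 0} s}{2} = - \frac{\frac{1}{-12} s}{2} = - \frac{\left(- \frac{1}{12}\right) s}{2} = \frac{s}{24}$)
$\frac{1}{x{\left(-194,-96 + 125 \right)}} = \frac{1}{\frac{1}{24} \left(-96 + 125\right)} = \frac{1}{\frac{1}{24} \cdot 29} = \frac{1}{\frac{29}{24}} = \frac{24}{29}$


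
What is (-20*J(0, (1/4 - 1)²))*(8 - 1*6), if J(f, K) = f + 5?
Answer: -200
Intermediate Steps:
J(f, K) = 5 + f
(-20*J(0, (1/4 - 1)²))*(8 - 1*6) = (-20*(5 + 0))*(8 - 1*6) = (-20*5)*(8 - 6) = -100*2 = -200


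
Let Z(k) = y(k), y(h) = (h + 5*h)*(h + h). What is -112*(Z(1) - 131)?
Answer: 13328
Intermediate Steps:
y(h) = 12*h² (y(h) = (6*h)*(2*h) = 12*h²)
Z(k) = 12*k²
-112*(Z(1) - 131) = -112*(12*1² - 131) = -112*(12*1 - 131) = -112*(12 - 131) = -112*(-119) = 13328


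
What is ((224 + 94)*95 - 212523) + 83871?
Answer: -98442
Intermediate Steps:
((224 + 94)*95 - 212523) + 83871 = (318*95 - 212523) + 83871 = (30210 - 212523) + 83871 = -182313 + 83871 = -98442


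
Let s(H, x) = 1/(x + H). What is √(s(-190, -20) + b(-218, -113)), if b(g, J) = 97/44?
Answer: √11738265/2310 ≈ 1.4832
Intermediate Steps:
b(g, J) = 97/44 (b(g, J) = 97*(1/44) = 97/44)
s(H, x) = 1/(H + x)
√(s(-190, -20) + b(-218, -113)) = √(1/(-190 - 20) + 97/44) = √(1/(-210) + 97/44) = √(-1/210 + 97/44) = √(10163/4620) = √11738265/2310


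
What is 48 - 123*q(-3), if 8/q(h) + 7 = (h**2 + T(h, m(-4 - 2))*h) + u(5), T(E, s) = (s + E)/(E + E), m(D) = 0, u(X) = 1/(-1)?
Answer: 2016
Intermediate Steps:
u(X) = -1
T(E, s) = (E + s)/(2*E) (T(E, s) = (E + s)/((2*E)) = (E + s)*(1/(2*E)) = (E + s)/(2*E))
q(h) = 8/(-8 + h**2 + h/2) (q(h) = 8/(-7 + ((h**2 + ((h + 0)/(2*h))*h) - 1)) = 8/(-7 + ((h**2 + (h/(2*h))*h) - 1)) = 8/(-7 + ((h**2 + h/2) - 1)) = 8/(-7 + (-1 + h**2 + h/2)) = 8/(-8 + h**2 + h/2))
48 - 123*q(-3) = 48 - 1968/(-16 - 3 + 2*(-3)**2) = 48 - 1968/(-16 - 3 + 2*9) = 48 - 1968/(-16 - 3 + 18) = 48 - 1968/(-1) = 48 - 1968*(-1) = 48 - 123*(-16) = 48 + 1968 = 2016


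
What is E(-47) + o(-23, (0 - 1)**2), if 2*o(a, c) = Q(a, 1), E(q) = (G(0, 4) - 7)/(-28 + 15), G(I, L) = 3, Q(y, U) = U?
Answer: 21/26 ≈ 0.80769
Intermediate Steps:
E(q) = 4/13 (E(q) = (3 - 7)/(-28 + 15) = -4/(-13) = -4*(-1/13) = 4/13)
o(a, c) = 1/2 (o(a, c) = (1/2)*1 = 1/2)
E(-47) + o(-23, (0 - 1)**2) = 4/13 + 1/2 = 21/26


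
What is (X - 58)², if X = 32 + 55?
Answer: 841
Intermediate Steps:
X = 87
(X - 58)² = (87 - 58)² = 29² = 841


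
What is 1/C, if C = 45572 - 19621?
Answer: 1/25951 ≈ 3.8534e-5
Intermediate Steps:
C = 25951
1/C = 1/25951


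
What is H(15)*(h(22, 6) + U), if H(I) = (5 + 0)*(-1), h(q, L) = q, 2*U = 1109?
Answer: -5765/2 ≈ -2882.5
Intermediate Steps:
U = 1109/2 (U = (½)*1109 = 1109/2 ≈ 554.50)
H(I) = -5 (H(I) = 5*(-1) = -5)
H(15)*(h(22, 6) + U) = -5*(22 + 1109/2) = -5*1153/2 = -5765/2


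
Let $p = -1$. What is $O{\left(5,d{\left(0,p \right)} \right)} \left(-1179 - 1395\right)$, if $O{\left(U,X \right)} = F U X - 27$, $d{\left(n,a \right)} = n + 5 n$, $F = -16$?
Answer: $69498$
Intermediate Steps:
$d{\left(n,a \right)} = 6 n$
$O{\left(U,X \right)} = -27 - 16 U X$ ($O{\left(U,X \right)} = - 16 U X - 27 = -27 - 16 U X$)
$O{\left(5,d{\left(0,p \right)} \right)} \left(-1179 - 1395\right) = \left(-27 - 80 \cdot 6 \cdot 0\right) \left(-1179 - 1395\right) = \left(-27 - 80 \cdot 0\right) \left(-2574\right) = \left(-27 + 0\right) \left(-2574\right) = \left(-27\right) \left(-2574\right) = 69498$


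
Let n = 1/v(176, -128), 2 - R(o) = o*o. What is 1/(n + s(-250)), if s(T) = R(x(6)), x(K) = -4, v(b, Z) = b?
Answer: -176/2463 ≈ -0.071458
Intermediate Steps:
R(o) = 2 - o² (R(o) = 2 - o*o = 2 - o²)
s(T) = -14 (s(T) = 2 - 1*(-4)² = 2 - 1*16 = 2 - 16 = -14)
n = 1/176 ≈ 0.0056818
1/(n + s(-250)) = 1/(1/176 - 14) = 1/(-2463/176) = -176/2463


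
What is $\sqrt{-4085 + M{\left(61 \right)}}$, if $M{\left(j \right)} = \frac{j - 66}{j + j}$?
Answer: $\frac{15 i \sqrt{270230}}{122} \approx 63.914 i$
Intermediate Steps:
$M{\left(j \right)} = \frac{-66 + j}{2 j}$
$\sqrt{-4085 + M{\left(61 \right)}} = \sqrt{-4085 + \frac{-66 + 61}{2 \cdot 61}} = \sqrt{-4085 + \frac{1}{2} \cdot \frac{1}{61} \left(-5\right)} = \sqrt{-4085 - \frac{5}{122}} = \sqrt{- \frac{498375}{122}} = \frac{15 i \sqrt{270230}}{122}$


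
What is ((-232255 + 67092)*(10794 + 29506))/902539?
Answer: -6656068900/902539 ≈ -7374.8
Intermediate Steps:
((-232255 + 67092)*(10794 + 29506))/902539 = -165163*40300*(1/902539) = -6656068900*1/902539 = -6656068900/902539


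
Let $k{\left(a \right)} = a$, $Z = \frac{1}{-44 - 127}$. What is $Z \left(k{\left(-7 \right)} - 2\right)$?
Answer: $\frac{1}{19} \approx 0.052632$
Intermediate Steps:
$Z = - \frac{1}{171}$ ($Z = \frac{1}{-171} = - \frac{1}{171} \approx -0.005848$)
$Z \left(k{\left(-7 \right)} - 2\right) = - \frac{-7 - 2}{171} = \left(- \frac{1}{171}\right) \left(-9\right) = \frac{1}{19}$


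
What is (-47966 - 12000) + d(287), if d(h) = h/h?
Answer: -59965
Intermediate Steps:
d(h) = 1
(-47966 - 12000) + d(287) = (-47966 - 12000) + 1 = -59966 + 1 = -59965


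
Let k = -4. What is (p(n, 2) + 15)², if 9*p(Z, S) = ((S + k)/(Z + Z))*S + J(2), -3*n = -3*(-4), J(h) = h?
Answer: 75625/324 ≈ 233.41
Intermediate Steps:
n = -4 (n = -(-1)*(-4) = -⅓*12 = -4)
p(Z, S) = 2/9 + S*(-4 + S)/(18*Z) (p(Z, S) = (((S - 4)/(Z + Z))*S + 2)/9 = (((-4 + S)/((2*Z)))*S + 2)/9 = (((-4 + S)*(1/(2*Z)))*S + 2)/9 = (((-4 + S)/(2*Z))*S + 2)/9 = (S*(-4 + S)/(2*Z) + 2)/9 = (2 + S*(-4 + S)/(2*Z))/9 = 2/9 + S*(-4 + S)/(18*Z))
(p(n, 2) + 15)² = ((1/18)*(2² - 4*2 + 4*(-4))/(-4) + 15)² = ((1/18)*(-¼)*(4 - 8 - 16) + 15)² = ((1/18)*(-¼)*(-20) + 15)² = (5/18 + 15)² = (275/18)² = 75625/324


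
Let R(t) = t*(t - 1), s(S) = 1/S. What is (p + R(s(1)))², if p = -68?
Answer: 4624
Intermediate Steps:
R(t) = t*(-1 + t)
(p + R(s(1)))² = (-68 + (-1 + 1/1)/1)² = (-68 + 1*(-1 + 1))² = (-68 + 1*0)² = (-68 + 0)² = (-68)² = 4624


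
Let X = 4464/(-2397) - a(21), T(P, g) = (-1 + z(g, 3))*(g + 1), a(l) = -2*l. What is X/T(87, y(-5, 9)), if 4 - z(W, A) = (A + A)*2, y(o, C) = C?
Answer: -1069/2397 ≈ -0.44597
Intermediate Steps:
z(W, A) = 4 - 4*A (z(W, A) = 4 - (A + A)*2 = 4 - 2*A*2 = 4 - 4*A)
T(P, g) = -9 - 9*g (T(P, g) = (-1 + (4 - 4*3))*(g + 1) = (-1 + (4 - 12))*(1 + g) = (-1 - 8)*(1 + g) = -9*(1 + g) = -9 - 9*g)
X = 32070/799 (X = 4464/(-2397) - (-2)*21 = 4464*(-1/2397) - 1*(-42) = -1488/799 + 42 = 32070/799 ≈ 40.138)
X/T(87, y(-5, 9)) = 32070/(799*(-9 - 9*9)) = 32070/(799*(-9 - 81)) = (32070/799)/(-90) = (32070/799)*(-1/90) = -1069/2397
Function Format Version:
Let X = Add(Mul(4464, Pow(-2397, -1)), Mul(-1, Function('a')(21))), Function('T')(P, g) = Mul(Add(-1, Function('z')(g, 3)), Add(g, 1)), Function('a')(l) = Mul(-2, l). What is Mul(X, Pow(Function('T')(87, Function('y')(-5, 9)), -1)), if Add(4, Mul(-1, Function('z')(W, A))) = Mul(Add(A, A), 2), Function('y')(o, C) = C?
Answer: Rational(-1069, 2397) ≈ -0.44597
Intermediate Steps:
Function('z')(W, A) = Add(4, Mul(-4, A)) (Function('z')(W, A) = Add(4, Mul(-1, Mul(Add(A, A), 2))) = Add(4, Mul(-1, Mul(Mul(2, A), 2))) = Add(4, Mul(-1, Mul(4, A))) = Add(4, Mul(-4, A)))
Function('T')(P, g) = Add(-9, Mul(-9, g)) (Function('T')(P, g) = Mul(Add(-1, Add(4, Mul(-4, 3))), Add(g, 1)) = Mul(Add(-1, Add(4, -12)), Add(1, g)) = Mul(Add(-1, -8), Add(1, g)) = Mul(-9, Add(1, g)) = Add(-9, Mul(-9, g)))
X = Rational(32070, 799) (X = Add(Mul(4464, Pow(-2397, -1)), Mul(-1, Mul(-2, 21))) = Add(Mul(4464, Rational(-1, 2397)), Mul(-1, -42)) = Add(Rational(-1488, 799), 42) = Rational(32070, 799) ≈ 40.138)
Mul(X, Pow(Function('T')(87, Function('y')(-5, 9)), -1)) = Mul(Rational(32070, 799), Pow(Add(-9, Mul(-9, 9)), -1)) = Mul(Rational(32070, 799), Pow(Add(-9, -81), -1)) = Mul(Rational(32070, 799), Pow(-90, -1)) = Mul(Rational(32070, 799), Rational(-1, 90)) = Rational(-1069, 2397)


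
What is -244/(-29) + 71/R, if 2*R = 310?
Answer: 39879/4495 ≈ 8.8719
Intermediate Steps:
R = 155 (R = (½)*310 = 155)
-244/(-29) + 71/R = -244/(-29) + 71/155 = -244*(-1/29) + 71*(1/155) = 244/29 + 71/155 = 39879/4495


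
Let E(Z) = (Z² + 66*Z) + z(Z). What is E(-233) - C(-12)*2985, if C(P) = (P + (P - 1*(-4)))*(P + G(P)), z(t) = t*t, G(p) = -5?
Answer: -921700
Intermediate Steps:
z(t) = t²
E(Z) = 2*Z² + 66*Z (E(Z) = (Z² + 66*Z) + Z² = 2*Z² + 66*Z)
C(P) = (-5 + P)*(4 + 2*P) (C(P) = (P + (P - 1*(-4)))*(P - 5) = (P + (P + 4))*(-5 + P) = (P + (4 + P))*(-5 + P) = (4 + 2*P)*(-5 + P) = (-5 + P)*(4 + 2*P))
E(-233) - C(-12)*2985 = 2*(-233)*(33 - 233) - (-20 - 6*(-12) + 2*(-12)²)*2985 = 2*(-233)*(-200) - (-20 + 72 + 2*144)*2985 = 93200 - (-20 + 72 + 288)*2985 = 93200 - 340*2985 = 93200 - 1*1014900 = 93200 - 1014900 = -921700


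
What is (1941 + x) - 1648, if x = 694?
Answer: 987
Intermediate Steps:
(1941 + x) - 1648 = (1941 + 694) - 1648 = 2635 - 1648 = 987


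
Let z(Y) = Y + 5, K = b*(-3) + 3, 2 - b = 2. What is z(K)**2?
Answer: 64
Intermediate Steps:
b = 0 (b = 2 - 1*2 = 2 - 2 = 0)
K = 3 (K = 0*(-3) + 3 = 0 + 3 = 3)
z(Y) = 5 + Y
z(K)**2 = (5 + 3)**2 = 8**2 = 64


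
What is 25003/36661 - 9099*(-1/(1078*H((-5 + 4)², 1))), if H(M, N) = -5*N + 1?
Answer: -225765503/158082232 ≈ -1.4282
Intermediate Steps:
H(M, N) = 1 - 5*N
25003/36661 - 9099*(-1/(1078*H((-5 + 4)², 1))) = 25003/36661 - 9099*(-1/(1078*(1 - 5*1))) = 25003*(1/36661) - 9099*(-1/(1078*(1 - 5))) = 25003/36661 - 9099/((-1078*(-4))) = 25003/36661 - 9099/4312 = -225765503/158082232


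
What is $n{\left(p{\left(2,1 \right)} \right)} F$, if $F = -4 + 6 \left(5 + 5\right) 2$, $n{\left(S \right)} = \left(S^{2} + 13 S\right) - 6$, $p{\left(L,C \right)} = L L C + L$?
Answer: $12528$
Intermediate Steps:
$p{\left(L,C \right)} = L + C L^{2}$ ($p{\left(L,C \right)} = L^{2} C + L = C L^{2} + L = L + C L^{2}$)
$n{\left(S \right)} = -6 + S^{2} + 13 S$
$F = 116$ ($F = -4 + 6 \cdot 10 \cdot 2 = -4 + 6 \cdot 20 = -4 + 120 = 116$)
$n{\left(p{\left(2,1 \right)} \right)} F = \left(-6 + \left(2 \left(1 + 1 \cdot 2\right)\right)^{2} + 13 \cdot 2 \left(1 + 1 \cdot 2\right)\right) 116 = \left(-6 + \left(2 \left(1 + 2\right)\right)^{2} + 13 \cdot 2 \left(1 + 2\right)\right) 116 = \left(-6 + \left(2 \cdot 3\right)^{2} + 13 \cdot 2 \cdot 3\right) 116 = \left(-6 + 6^{2} + 13 \cdot 6\right) 116 = \left(-6 + 36 + 78\right) 116 = 108 \cdot 116 = 12528$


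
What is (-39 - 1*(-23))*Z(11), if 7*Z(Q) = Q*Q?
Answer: -1936/7 ≈ -276.57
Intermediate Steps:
Z(Q) = Q²/7 (Z(Q) = (Q*Q)/7 = Q²/7)
(-39 - 1*(-23))*Z(11) = (-39 - 1*(-23))*((⅐)*11²) = (-39 + 23)*((⅐)*121) = -16*121/7 = -1936/7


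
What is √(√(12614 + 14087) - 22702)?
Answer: √(-22702 + √26701) ≈ 150.13*I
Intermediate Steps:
√(√(12614 + 14087) - 22702) = √(√26701 - 22702) = √(-22702 + √26701)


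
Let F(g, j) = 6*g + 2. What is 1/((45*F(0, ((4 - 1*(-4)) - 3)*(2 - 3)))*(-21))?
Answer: -1/1890 ≈ -0.00052910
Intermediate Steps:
F(g, j) = 2 + 6*g
1/((45*F(0, ((4 - 1*(-4)) - 3)*(2 - 3)))*(-21)) = 1/((45*(2 + 6*0))*(-21)) = 1/((45*(2 + 0))*(-21)) = 1/((45*2)*(-21)) = 1/(90*(-21)) = 1/(-1890) = -1/1890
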